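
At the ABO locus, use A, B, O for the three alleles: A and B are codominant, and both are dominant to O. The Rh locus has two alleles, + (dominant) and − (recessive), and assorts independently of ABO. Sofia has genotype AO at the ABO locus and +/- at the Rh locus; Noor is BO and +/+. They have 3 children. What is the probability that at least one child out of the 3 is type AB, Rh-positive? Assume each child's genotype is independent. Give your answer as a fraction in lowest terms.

ABO cross AO × BO → 1/4 O, 1/4 A, 1/4 B, 1/4 AB.
Rh cross +/- × +/+ → 1 Rh+; so P(type AB, Rh-positive) = 1/4 × 1 = 1/4 per child.
P(none) = (3/4)^3 = 27/64; P(at least one) = 1 − 27/64 = 37/64.

37/64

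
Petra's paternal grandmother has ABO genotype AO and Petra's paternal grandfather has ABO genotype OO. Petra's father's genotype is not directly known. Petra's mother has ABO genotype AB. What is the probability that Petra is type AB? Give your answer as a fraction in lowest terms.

Petra's father's ABO genotype from AO × OO: 1/2 AO, 1/2 OO.
Crossing each possibility with the mother AB and summing P(type AB): 1/2·1/4 + 1/2·0 = 1/8.

1/8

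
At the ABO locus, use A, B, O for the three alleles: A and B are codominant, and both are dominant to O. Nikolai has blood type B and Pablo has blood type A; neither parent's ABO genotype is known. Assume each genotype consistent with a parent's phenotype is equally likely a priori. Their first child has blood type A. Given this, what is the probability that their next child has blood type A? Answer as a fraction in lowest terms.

Possible genotypes: Nikolai ∈ {BB, BO}; Pablo ∈ {AA, AO}.
Weight each parental genotype pair by prior × P(type-A child):
  BO × AA: posterior weight 2/3; P(next child type A) = 1/2.
  BO × AO: posterior weight 1/3; P(next child type A) = 1/4.
Weighted sum = 5/12.

5/12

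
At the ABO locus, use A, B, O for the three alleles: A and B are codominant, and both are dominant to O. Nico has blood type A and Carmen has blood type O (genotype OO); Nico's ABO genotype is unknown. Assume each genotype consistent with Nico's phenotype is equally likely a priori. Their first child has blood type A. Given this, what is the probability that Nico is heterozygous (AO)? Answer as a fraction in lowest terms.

Possible genotypes: Nico ∈ {AA, AO}; Carmen ∈ {OO}.
Weight each parental genotype pair by prior × P(type-A child):
  AA × OO: posterior weight 2/3.
  AO × OO: posterior weight 1/3.
Sum the posterior weight over pairs where Nico is AO: 1/3.

1/3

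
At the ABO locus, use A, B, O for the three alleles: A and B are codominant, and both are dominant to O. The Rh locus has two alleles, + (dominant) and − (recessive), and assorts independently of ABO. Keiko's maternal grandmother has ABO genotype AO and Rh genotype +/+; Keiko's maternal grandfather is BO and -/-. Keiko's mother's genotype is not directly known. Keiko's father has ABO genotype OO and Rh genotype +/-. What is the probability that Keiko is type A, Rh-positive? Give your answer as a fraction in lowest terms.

3/16

Keiko's mother's ABO genotype from AO × BO: 1/4 AB, 1/4 AO, 1/4 BO, 1/4 OO.
Crossing each possibility with the father OO and summing P(type A): 1/4·1/2 + 1/4·1/2 + 1/4·0 + 1/4·0 = 1/4.
Similarly for Rh via the mother's Rh distribution: P(Rh+) = 3/4.
Independent loci: 1/4 × 3/4 = 3/16.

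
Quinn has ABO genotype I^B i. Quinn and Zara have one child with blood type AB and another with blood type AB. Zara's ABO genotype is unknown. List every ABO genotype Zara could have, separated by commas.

For each candidate genotype of Zara, check whether crossing it with I^B i can produce every observed child phenotype.
  I^A I^A → possible child types {A, AB} ✓
  I^A I^B → possible child types {A, B, AB} ✓
  I^A i → possible child types {O, A, B, AB} ✓
  I^B I^B → possible child types {B} ✗
  I^B i → possible child types {O, B} ✗
  i i → possible child types {O, B} ✗

I^A I^A, I^A I^B, I^A i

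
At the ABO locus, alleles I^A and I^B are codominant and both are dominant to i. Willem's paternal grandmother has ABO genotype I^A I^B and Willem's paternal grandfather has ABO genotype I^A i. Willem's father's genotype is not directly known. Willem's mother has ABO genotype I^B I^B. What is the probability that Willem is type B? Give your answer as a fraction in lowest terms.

1/2

Willem's father's ABO genotype from I^A I^B × I^A i: 1/4 I^A I^A, 1/4 I^A I^B, 1/4 I^A i, 1/4 I^B i.
Crossing each possibility with the mother I^B I^B and summing P(type B): 1/4·0 + 1/4·1/2 + 1/4·1/2 + 1/4·1 = 1/2.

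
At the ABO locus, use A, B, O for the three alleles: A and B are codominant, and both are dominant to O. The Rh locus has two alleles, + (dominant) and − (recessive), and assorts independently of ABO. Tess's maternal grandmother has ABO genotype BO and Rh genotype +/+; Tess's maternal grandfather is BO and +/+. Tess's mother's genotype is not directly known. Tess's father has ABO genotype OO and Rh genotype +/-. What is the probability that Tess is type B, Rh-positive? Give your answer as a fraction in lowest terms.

1/2

Tess's mother's ABO genotype from BO × BO: 1/4 BB, 1/2 BO, 1/4 OO.
Crossing each possibility with the father OO and summing P(type B): 1/4·1 + 1/2·1/2 + 1/4·0 = 1/2.
Similarly for Rh via the mother's Rh distribution: P(Rh+) = 1.
Independent loci: 1/2 × 1 = 1/2.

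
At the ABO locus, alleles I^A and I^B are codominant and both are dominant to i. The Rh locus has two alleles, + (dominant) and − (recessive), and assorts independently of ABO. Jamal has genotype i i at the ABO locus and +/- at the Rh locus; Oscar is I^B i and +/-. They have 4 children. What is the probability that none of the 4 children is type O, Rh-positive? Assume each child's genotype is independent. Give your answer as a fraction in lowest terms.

ABO cross i i × I^B i → 1/2 O, 1/2 B.
Rh cross +/- × +/- → 3/4 Rh+, 1/4 Rh-; so P(type O, Rh-positive) = 1/2 × 3/4 = 3/8 per child.
P(not type O, Rh-positive) = 5/8 for one child; (5/8)^4 = 625/4096.

625/4096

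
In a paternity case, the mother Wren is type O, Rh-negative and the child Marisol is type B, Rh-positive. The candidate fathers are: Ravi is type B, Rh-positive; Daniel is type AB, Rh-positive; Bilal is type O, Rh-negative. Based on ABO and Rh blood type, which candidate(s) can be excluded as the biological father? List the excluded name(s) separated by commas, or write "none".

Bilal

A candidate is excluded only if no genotype consistent with his phenotype could produce a type B, Rh-positive child with a type O, Rh-negative mother.
Bilal (type O, Rh-): no genotype consistent with that phenotype can produce a type-B Rh+ child with a type-O mother.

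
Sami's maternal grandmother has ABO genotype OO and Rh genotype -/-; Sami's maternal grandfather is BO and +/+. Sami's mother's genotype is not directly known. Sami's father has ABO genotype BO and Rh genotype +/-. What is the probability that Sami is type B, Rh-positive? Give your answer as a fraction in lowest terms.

Sami's mother's ABO genotype from OO × BO: 1/2 BO, 1/2 OO.
Crossing each possibility with the father BO and summing P(type B): 1/2·3/4 + 1/2·1/2 = 5/8.
Similarly for Rh via the mother's Rh distribution: P(Rh+) = 3/4.
Independent loci: 5/8 × 3/4 = 15/32.

15/32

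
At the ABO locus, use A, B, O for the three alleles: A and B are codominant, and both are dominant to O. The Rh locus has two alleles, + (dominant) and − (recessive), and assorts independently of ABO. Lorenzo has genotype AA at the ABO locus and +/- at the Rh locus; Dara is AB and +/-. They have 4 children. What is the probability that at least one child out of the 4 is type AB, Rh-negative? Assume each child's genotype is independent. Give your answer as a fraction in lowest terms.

1695/4096

ABO cross AA × AB → 1/2 A, 1/2 AB.
Rh cross +/- × +/- → 3/4 Rh+, 1/4 Rh-; so P(type AB, Rh-negative) = 1/2 × 1/4 = 1/8 per child.
P(none) = (7/8)^4 = 2401/4096; P(at least one) = 1 − 2401/4096 = 1695/4096.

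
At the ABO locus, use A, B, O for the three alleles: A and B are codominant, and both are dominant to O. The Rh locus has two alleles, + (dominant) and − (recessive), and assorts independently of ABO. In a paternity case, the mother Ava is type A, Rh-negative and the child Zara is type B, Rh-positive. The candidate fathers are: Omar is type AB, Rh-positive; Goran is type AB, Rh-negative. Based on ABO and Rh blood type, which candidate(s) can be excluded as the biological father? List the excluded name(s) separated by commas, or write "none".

A candidate is excluded only if no genotype consistent with his phenotype could produce a type B, Rh-positive child with a type A, Rh-negative mother.
Goran (type AB, Rh-): no genotype consistent with that phenotype can produce a type-B Rh+ child with a type-A mother.

Goran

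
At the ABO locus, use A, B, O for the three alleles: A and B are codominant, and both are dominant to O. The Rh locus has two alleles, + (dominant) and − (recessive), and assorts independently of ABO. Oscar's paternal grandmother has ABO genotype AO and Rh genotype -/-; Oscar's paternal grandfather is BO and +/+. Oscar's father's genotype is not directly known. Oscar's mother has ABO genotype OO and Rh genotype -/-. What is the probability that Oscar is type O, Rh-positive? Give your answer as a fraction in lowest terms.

Oscar's father's ABO genotype from AO × BO: 1/4 AB, 1/4 AO, 1/4 BO, 1/4 OO.
Crossing each possibility with the mother OO and summing P(type O): 1/4·0 + 1/4·1/2 + 1/4·1/2 + 1/4·1 = 1/2.
Similarly for Rh via the father's Rh distribution: P(Rh+) = 1/2.
Independent loci: 1/2 × 1/2 = 1/4.

1/4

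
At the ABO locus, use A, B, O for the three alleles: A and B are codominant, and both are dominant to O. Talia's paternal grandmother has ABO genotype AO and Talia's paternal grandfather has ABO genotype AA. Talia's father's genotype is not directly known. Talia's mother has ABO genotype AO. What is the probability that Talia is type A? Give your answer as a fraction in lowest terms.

7/8

Talia's father's ABO genotype from AO × AA: 1/2 AA, 1/2 AO.
Crossing each possibility with the mother AO and summing P(type A): 1/2·1 + 1/2·3/4 = 7/8.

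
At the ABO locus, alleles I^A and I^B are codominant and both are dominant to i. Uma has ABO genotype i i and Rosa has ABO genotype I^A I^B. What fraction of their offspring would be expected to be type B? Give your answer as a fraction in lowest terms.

ABO cross i i × I^A I^B → offspring phenotypes: 1/2 A, 1/2 B.
So P(type B) = 1/2.

1/2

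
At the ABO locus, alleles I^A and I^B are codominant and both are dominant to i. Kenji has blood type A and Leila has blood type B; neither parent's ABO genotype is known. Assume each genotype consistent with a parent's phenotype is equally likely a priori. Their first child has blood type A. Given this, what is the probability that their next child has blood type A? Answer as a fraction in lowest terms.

Possible genotypes: Kenji ∈ {I^A I^A, I^A i}; Leila ∈ {I^B I^B, I^B i}.
Weight each parental genotype pair by prior × P(type-A child):
  I^A I^A × I^B i: posterior weight 2/3; P(next child type A) = 1/2.
  I^A i × I^B i: posterior weight 1/3; P(next child type A) = 1/4.
Weighted sum = 5/12.

5/12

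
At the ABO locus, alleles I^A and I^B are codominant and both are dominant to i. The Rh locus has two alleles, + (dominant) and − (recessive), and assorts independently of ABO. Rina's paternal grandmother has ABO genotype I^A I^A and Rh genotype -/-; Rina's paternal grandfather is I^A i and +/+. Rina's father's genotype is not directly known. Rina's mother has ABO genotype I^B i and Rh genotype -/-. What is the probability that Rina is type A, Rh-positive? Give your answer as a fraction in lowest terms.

3/16

Rina's father's ABO genotype from I^A I^A × I^A i: 1/2 I^A I^A, 1/2 I^A i.
Crossing each possibility with the mother I^B i and summing P(type A): 1/2·1/2 + 1/2·1/4 = 3/8.
Similarly for Rh via the father's Rh distribution: P(Rh+) = 1/2.
Independent loci: 3/8 × 1/2 = 3/16.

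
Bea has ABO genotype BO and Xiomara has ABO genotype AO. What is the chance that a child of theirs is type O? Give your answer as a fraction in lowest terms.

ABO cross BO × AO → offspring phenotypes: 1/4 O, 1/4 A, 1/4 B, 1/4 AB.
So P(type O) = 1/4.

1/4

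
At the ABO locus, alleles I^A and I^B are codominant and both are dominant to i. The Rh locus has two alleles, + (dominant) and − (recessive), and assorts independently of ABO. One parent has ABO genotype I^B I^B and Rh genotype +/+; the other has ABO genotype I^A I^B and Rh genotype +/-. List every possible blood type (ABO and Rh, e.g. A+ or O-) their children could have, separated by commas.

B+, AB+

Gametes from I^B I^B × I^A I^B give offspring ABO genotypes I^A I^B, I^B I^B, i.e. phenotypes B, AB.
Rh cross +/+ × +/- → phenotypes Rh+.
Combining independently: B+, AB+.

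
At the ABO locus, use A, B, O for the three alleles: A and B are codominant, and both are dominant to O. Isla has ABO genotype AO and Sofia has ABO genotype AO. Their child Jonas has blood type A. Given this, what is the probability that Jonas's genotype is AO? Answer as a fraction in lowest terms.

Cross AO × AO → 1/4 AA, 1/2 AO, 1/4 OO.
Type-A genotypes among offspring: AA (1/4), AO (1/2); total 3/4.
P(AO | type A) = (1/2) / (3/4) = 2/3.

2/3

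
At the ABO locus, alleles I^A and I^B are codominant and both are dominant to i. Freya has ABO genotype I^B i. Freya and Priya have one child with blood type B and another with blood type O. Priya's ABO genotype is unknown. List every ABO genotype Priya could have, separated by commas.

I^A i, I^B i, i i

For each candidate genotype of Priya, check whether crossing it with I^B i can produce every observed child phenotype.
  I^A I^A → possible child types {A, AB} ✗
  I^A I^B → possible child types {A, B, AB} ✗
  I^A i → possible child types {O, A, B, AB} ✓
  I^B I^B → possible child types {B} ✗
  I^B i → possible child types {O, B} ✓
  i i → possible child types {O, B} ✓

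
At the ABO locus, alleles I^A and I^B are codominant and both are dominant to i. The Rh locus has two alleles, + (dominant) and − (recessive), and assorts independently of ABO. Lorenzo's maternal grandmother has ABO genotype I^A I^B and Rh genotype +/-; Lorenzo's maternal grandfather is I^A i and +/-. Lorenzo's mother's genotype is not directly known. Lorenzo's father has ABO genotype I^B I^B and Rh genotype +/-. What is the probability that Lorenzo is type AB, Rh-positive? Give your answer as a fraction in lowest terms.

3/8

Lorenzo's mother's ABO genotype from I^A I^B × I^A i: 1/4 I^A I^A, 1/4 I^A I^B, 1/4 I^A i, 1/4 I^B i.
Crossing each possibility with the father I^B I^B and summing P(type AB): 1/4·1 + 1/4·1/2 + 1/4·1/2 + 1/4·0 = 1/2.
Similarly for Rh via the mother's Rh distribution: P(Rh+) = 3/4.
Independent loci: 1/2 × 3/4 = 3/8.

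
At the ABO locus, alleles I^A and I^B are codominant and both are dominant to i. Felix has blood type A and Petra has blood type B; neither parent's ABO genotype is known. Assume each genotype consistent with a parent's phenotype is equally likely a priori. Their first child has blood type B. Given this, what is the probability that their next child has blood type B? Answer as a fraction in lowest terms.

Possible genotypes: Felix ∈ {I^A I^A, I^A i}; Petra ∈ {I^B I^B, I^B i}.
Weight each parental genotype pair by prior × P(type-B child):
  I^A i × I^B I^B: posterior weight 2/3; P(next child type B) = 1/2.
  I^A i × I^B i: posterior weight 1/3; P(next child type B) = 1/4.
Weighted sum = 5/12.

5/12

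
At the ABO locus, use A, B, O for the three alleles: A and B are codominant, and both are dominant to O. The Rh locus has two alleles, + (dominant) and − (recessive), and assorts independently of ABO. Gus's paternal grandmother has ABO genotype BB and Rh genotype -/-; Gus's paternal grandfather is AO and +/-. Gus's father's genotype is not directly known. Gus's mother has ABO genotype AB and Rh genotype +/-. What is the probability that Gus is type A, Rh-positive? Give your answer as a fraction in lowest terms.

Gus's father's ABO genotype from BB × AO: 1/2 AB, 1/2 BO.
Crossing each possibility with the mother AB and summing P(type A): 1/2·1/4 + 1/2·1/4 = 1/4.
Similarly for Rh via the father's Rh distribution: P(Rh+) = 5/8.
Independent loci: 1/4 × 5/8 = 5/32.

5/32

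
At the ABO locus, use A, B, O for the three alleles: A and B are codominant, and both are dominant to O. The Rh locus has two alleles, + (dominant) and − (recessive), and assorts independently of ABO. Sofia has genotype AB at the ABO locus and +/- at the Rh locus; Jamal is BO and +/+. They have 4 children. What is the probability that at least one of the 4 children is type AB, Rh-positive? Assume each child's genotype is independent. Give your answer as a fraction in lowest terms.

ABO cross AB × BO → 1/4 A, 1/2 B, 1/4 AB.
Rh cross +/- × +/+ → 1 Rh+; so P(type AB, Rh-positive) = 1/4 × 1 = 1/4 per child.
P(none) = (3/4)^4 = 81/256; P(at least one) = 1 − 81/256 = 175/256.

175/256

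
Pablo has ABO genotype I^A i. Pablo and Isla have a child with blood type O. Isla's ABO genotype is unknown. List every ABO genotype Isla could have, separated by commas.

I^A i, I^B i, i i

For each candidate genotype of Isla, check whether crossing it with I^A i can produce every observed child phenotype.
  I^A I^A → possible child types {A} ✗
  I^A I^B → possible child types {A, B, AB} ✗
  I^A i → possible child types {O, A} ✓
  I^B I^B → possible child types {B, AB} ✗
  I^B i → possible child types {O, A, B, AB} ✓
  i i → possible child types {O, A} ✓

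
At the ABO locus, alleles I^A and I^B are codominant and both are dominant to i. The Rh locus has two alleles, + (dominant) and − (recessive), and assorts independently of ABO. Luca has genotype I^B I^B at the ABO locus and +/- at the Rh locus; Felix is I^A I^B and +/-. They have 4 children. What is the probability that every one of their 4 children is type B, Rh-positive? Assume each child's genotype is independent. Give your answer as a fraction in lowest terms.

81/4096

ABO cross I^B I^B × I^A I^B → 1/2 B, 1/2 AB.
Rh cross +/- × +/- → 3/4 Rh+, 1/4 Rh-; so P(type B, Rh-positive) = 1/2 × 3/4 = 3/8 per child.
All 4 independent: (3/8)^4 = 81/4096.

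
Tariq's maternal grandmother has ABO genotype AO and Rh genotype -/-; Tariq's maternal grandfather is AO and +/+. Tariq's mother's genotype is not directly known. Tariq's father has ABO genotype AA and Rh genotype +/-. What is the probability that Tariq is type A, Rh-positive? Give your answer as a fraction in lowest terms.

Tariq's mother's ABO genotype from AO × AO: 1/4 AA, 1/2 AO, 1/4 OO.
Crossing each possibility with the father AA and summing P(type A): 1/4·1 + 1/2·1 + 1/4·1 = 1.
Similarly for Rh via the mother's Rh distribution: P(Rh+) = 3/4.
Independent loci: 1 × 3/4 = 3/4.

3/4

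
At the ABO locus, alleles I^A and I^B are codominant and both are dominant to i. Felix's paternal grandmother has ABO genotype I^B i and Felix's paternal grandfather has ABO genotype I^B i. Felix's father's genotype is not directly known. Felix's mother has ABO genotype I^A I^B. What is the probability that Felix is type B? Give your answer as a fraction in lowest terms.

Felix's father's ABO genotype from I^B i × I^B i: 1/4 I^B I^B, 1/2 I^B i, 1/4 i i.
Crossing each possibility with the mother I^A I^B and summing P(type B): 1/4·1/2 + 1/2·1/2 + 1/4·1/2 = 1/2.

1/2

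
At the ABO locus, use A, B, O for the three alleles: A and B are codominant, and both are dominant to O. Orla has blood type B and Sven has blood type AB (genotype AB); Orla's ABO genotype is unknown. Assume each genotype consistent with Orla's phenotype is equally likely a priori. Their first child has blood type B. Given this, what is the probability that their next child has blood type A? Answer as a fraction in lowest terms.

Possible genotypes: Orla ∈ {BB, BO}; Sven ∈ {AB}.
Weight each parental genotype pair by prior × P(type-B child):
  BB × AB: posterior weight 1/2; P(next child type A) = 0.
  BO × AB: posterior weight 1/2; P(next child type A) = 1/4.
Weighted sum = 1/8.

1/8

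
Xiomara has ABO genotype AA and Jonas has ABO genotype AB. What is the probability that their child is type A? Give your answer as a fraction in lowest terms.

1/2

ABO cross AA × AB → offspring phenotypes: 1/2 A, 1/2 AB.
So P(type A) = 1/2.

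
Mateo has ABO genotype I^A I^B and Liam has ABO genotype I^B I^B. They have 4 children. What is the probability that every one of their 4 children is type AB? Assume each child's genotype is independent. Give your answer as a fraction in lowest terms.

1/16

ABO cross I^A I^B × I^B I^B → 1/2 B, 1/2 AB.
So P(type AB) = 1/2 per child.
All 4 independent: (1/2)^4 = 1/16.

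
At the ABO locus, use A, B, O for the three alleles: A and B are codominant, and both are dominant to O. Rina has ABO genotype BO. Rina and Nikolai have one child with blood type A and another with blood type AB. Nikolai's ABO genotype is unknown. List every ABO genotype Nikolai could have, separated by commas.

AA, AB, AO

For each candidate genotype of Nikolai, check whether crossing it with BO can produce every observed child phenotype.
  AA → possible child types {A, AB} ✓
  AB → possible child types {A, B, AB} ✓
  AO → possible child types {O, A, B, AB} ✓
  BB → possible child types {B} ✗
  BO → possible child types {O, B} ✗
  OO → possible child types {O, B} ✗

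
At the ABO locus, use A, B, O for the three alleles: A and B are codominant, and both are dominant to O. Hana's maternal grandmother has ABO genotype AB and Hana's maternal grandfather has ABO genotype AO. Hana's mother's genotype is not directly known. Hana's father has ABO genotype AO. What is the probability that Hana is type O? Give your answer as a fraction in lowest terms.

1/8

Hana's mother's ABO genotype from AB × AO: 1/4 AA, 1/4 AB, 1/4 AO, 1/4 BO.
Crossing each possibility with the father AO and summing P(type O): 1/4·0 + 1/4·0 + 1/4·1/4 + 1/4·1/4 = 1/8.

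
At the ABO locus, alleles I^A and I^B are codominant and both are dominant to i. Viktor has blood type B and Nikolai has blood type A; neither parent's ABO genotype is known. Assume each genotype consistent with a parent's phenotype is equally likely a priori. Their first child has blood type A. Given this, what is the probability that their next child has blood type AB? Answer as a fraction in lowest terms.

Possible genotypes: Viktor ∈ {I^B I^B, I^B i}; Nikolai ∈ {I^A I^A, I^A i}.
Weight each parental genotype pair by prior × P(type-A child):
  I^B i × I^A I^A: posterior weight 2/3; P(next child type AB) = 1/2.
  I^B i × I^A i: posterior weight 1/3; P(next child type AB) = 1/4.
Weighted sum = 5/12.

5/12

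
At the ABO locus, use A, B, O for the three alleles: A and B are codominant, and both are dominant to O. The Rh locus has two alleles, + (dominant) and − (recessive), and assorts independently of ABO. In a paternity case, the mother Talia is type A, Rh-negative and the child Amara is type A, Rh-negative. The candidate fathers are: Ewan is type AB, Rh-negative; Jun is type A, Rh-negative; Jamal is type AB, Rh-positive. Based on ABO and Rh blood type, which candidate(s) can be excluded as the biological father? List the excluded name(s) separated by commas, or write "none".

none

A candidate is excluded only if no genotype consistent with his phenotype could produce a type A, Rh-negative child with a type A, Rh-negative mother.
Every candidate has at least one consistent genotype combination, so none can be excluded.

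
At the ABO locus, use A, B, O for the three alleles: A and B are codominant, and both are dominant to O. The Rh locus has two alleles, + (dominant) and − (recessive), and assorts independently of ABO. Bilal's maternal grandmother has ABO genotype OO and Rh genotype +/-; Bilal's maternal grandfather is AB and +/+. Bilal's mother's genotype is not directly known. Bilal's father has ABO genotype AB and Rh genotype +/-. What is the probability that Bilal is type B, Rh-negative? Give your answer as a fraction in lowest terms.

Bilal's mother's ABO genotype from OO × AB: 1/2 AO, 1/2 BO.
Crossing each possibility with the father AB and summing P(type B): 1/2·1/4 + 1/2·1/2 = 3/8.
Similarly for Rh via the mother's Rh distribution: P(Rh-) = 1/8.
Independent loci: 3/8 × 1/8 = 3/64.

3/64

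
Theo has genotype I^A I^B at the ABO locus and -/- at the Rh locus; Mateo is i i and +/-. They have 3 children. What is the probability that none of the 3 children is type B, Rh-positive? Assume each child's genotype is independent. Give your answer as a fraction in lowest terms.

27/64

ABO cross I^A I^B × i i → 1/2 A, 1/2 B.
Rh cross -/- × +/- → 1/2 Rh+, 1/2 Rh-; so P(type B, Rh-positive) = 1/2 × 1/2 = 1/4 per child.
P(not type B, Rh-positive) = 3/4 for one child; (3/4)^3 = 27/64.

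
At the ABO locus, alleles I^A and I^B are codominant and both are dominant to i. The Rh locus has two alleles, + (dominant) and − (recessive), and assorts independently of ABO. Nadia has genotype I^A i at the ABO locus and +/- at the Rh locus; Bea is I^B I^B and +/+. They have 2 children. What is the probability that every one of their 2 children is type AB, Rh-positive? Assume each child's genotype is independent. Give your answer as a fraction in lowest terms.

1/4

ABO cross I^A i × I^B I^B → 1/2 B, 1/2 AB.
Rh cross +/- × +/+ → 1 Rh+; so P(type AB, Rh-positive) = 1/2 × 1 = 1/2 per child.
All 2 independent: (1/2)^2 = 1/4.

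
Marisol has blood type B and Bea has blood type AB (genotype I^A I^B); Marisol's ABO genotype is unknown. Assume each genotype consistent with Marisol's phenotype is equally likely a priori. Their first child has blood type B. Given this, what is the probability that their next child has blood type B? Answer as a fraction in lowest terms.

1/2

Possible genotypes: Marisol ∈ {I^B I^B, I^B i}; Bea ∈ {I^A I^B}.
Weight each parental genotype pair by prior × P(type-B child):
  I^B I^B × I^A I^B: posterior weight 1/2; P(next child type B) = 1/2.
  I^B i × I^A I^B: posterior weight 1/2; P(next child type B) = 1/2.
Weighted sum = 1/2.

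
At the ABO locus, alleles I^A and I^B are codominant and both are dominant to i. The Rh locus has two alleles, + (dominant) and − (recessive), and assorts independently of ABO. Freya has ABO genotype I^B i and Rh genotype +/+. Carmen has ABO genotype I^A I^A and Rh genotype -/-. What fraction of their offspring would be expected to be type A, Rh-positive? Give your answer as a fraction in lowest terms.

ABO cross I^B i × I^A I^A → offspring phenotypes: 1/2 A, 1/2 AB.
Rh cross +/+ × -/- → 1 Rh+.
Independent loci: P(type A, Rh-positive) = 1/2 × 1 = 1/2.

1/2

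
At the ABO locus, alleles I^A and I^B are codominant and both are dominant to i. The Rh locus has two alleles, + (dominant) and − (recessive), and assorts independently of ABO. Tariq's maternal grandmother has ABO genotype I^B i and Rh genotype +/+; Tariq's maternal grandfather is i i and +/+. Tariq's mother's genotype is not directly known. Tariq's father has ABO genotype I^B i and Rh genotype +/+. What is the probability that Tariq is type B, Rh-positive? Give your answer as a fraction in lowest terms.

Tariq's mother's ABO genotype from I^B i × i i: 1/2 I^B i, 1/2 i i.
Crossing each possibility with the father I^B i and summing P(type B): 1/2·3/4 + 1/2·1/2 = 5/8.
Similarly for Rh via the mother's Rh distribution: P(Rh+) = 1.
Independent loci: 5/8 × 1 = 5/8.

5/8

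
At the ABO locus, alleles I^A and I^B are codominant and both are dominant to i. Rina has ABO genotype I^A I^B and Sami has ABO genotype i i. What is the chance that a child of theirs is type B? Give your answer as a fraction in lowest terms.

1/2

ABO cross I^A I^B × i i → offspring phenotypes: 1/2 A, 1/2 B.
So P(type B) = 1/2.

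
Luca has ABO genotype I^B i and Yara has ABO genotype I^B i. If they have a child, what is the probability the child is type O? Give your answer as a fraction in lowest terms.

1/4

ABO cross I^B i × I^B i → offspring phenotypes: 1/4 O, 3/4 B.
So P(type O) = 1/4.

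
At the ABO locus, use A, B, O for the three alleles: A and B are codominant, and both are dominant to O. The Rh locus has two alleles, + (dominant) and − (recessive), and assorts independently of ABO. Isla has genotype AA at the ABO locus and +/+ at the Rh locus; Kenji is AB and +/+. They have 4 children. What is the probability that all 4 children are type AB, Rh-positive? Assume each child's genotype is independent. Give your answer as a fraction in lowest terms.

1/16

ABO cross AA × AB → 1/2 A, 1/2 AB.
Rh cross +/+ × +/+ → 1 Rh+; so P(type AB, Rh-positive) = 1/2 × 1 = 1/2 per child.
All 4 independent: (1/2)^4 = 1/16.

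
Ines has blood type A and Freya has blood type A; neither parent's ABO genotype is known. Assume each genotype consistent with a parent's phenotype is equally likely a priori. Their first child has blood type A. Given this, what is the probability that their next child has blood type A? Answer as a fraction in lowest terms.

19/20

Possible genotypes: Ines ∈ {AA, AO}; Freya ∈ {AA, AO}.
Weight each parental genotype pair by prior × P(type-A child):
  AA × AA: posterior weight 4/15; P(next child type A) = 1.
  AA × AO: posterior weight 4/15; P(next child type A) = 1.
  AO × AA: posterior weight 4/15; P(next child type A) = 1.
  AO × AO: posterior weight 1/5; P(next child type A) = 3/4.
Weighted sum = 19/20.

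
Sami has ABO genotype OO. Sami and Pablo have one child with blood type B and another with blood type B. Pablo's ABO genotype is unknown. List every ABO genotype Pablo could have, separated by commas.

AB, BB, BO

For each candidate genotype of Pablo, check whether crossing it with OO can produce every observed child phenotype.
  AA → possible child types {A} ✗
  AB → possible child types {A, B} ✓
  AO → possible child types {O, A} ✗
  BB → possible child types {B} ✓
  BO → possible child types {O, B} ✓
  OO → possible child types {O} ✗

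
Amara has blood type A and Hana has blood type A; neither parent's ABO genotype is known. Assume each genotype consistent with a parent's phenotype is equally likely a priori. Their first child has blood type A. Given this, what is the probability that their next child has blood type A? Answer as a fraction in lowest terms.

Possible genotypes: Amara ∈ {I^A I^A, I^A i}; Hana ∈ {I^A I^A, I^A i}.
Weight each parental genotype pair by prior × P(type-A child):
  I^A I^A × I^A I^A: posterior weight 4/15; P(next child type A) = 1.
  I^A I^A × I^A i: posterior weight 4/15; P(next child type A) = 1.
  I^A i × I^A I^A: posterior weight 4/15; P(next child type A) = 1.
  I^A i × I^A i: posterior weight 1/5; P(next child type A) = 3/4.
Weighted sum = 19/20.

19/20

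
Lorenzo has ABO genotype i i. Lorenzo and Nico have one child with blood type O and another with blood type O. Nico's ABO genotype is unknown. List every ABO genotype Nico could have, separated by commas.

For each candidate genotype of Nico, check whether crossing it with i i can produce every observed child phenotype.
  I^A I^A → possible child types {A} ✗
  I^A I^B → possible child types {A, B} ✗
  I^A i → possible child types {O, A} ✓
  I^B I^B → possible child types {B} ✗
  I^B i → possible child types {O, B} ✓
  i i → possible child types {O} ✓

I^A i, I^B i, i i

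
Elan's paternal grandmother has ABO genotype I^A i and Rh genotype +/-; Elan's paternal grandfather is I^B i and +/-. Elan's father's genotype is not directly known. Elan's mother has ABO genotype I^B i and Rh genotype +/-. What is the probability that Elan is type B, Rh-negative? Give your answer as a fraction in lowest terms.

1/8

Elan's father's ABO genotype from I^A i × I^B i: 1/4 I^A I^B, 1/4 I^A i, 1/4 I^B i, 1/4 i i.
Crossing each possibility with the mother I^B i and summing P(type B): 1/4·1/2 + 1/4·1/4 + 1/4·3/4 + 1/4·1/2 = 1/2.
Similarly for Rh via the father's Rh distribution: P(Rh-) = 1/4.
Independent loci: 1/2 × 1/4 = 1/8.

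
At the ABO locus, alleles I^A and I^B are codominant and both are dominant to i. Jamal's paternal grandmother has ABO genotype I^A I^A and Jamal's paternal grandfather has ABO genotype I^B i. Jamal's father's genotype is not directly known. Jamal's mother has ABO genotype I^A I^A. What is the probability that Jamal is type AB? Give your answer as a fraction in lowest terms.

1/4

Jamal's father's ABO genotype from I^A I^A × I^B i: 1/2 I^A I^B, 1/2 I^A i.
Crossing each possibility with the mother I^A I^A and summing P(type AB): 1/2·1/2 + 1/2·0 = 1/4.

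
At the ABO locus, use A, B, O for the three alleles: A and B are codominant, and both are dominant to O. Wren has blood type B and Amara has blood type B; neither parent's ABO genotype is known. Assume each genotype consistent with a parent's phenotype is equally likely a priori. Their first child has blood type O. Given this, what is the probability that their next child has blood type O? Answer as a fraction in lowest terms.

1/4

Possible genotypes: Wren ∈ {BB, BO}; Amara ∈ {BB, BO}.
Weight each parental genotype pair by prior × P(type-O child):
  BO × BO: posterior weight 1; P(next child type O) = 1/4.
Weighted sum = 1/4.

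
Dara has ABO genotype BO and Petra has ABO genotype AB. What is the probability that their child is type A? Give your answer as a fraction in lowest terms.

ABO cross BO × AB → offspring phenotypes: 1/4 A, 1/2 B, 1/4 AB.
So P(type A) = 1/4.

1/4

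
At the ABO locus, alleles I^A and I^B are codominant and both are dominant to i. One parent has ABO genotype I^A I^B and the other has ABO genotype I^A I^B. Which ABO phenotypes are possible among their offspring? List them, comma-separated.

Gametes from I^A I^B × I^A I^B give offspring ABO genotypes I^A I^A, I^A I^B, I^B I^B, i.e. phenotypes A, B, AB.

A, B, AB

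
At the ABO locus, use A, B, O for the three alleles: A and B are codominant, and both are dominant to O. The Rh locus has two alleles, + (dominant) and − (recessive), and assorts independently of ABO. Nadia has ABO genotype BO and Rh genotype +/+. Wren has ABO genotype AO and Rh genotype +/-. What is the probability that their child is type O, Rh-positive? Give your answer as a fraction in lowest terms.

1/4

ABO cross BO × AO → offspring phenotypes: 1/4 O, 1/4 A, 1/4 B, 1/4 AB.
Rh cross +/+ × +/- → 1 Rh+.
Independent loci: P(type O, Rh-positive) = 1/4 × 1 = 1/4.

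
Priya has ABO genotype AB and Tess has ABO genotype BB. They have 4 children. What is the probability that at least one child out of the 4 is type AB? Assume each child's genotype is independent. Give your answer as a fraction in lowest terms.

15/16

ABO cross AB × BB → 1/2 B, 1/2 AB.
So P(type AB) = 1/2 per child.
P(none) = (1/2)^4 = 1/16; P(at least one) = 1 − 1/16 = 15/16.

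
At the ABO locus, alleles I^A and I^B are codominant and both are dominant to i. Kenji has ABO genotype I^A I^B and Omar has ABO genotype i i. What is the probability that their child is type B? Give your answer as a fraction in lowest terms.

1/2

ABO cross I^A I^B × i i → offspring phenotypes: 1/2 A, 1/2 B.
So P(type B) = 1/2.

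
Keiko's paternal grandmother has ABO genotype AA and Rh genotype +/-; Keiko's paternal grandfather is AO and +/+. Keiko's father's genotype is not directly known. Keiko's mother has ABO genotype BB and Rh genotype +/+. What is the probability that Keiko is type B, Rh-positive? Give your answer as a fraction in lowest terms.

1/4

Keiko's father's ABO genotype from AA × AO: 1/2 AA, 1/2 AO.
Crossing each possibility with the mother BB and summing P(type B): 1/2·0 + 1/2·1/2 = 1/4.
Similarly for Rh via the father's Rh distribution: P(Rh+) = 1.
Independent loci: 1/4 × 1 = 1/4.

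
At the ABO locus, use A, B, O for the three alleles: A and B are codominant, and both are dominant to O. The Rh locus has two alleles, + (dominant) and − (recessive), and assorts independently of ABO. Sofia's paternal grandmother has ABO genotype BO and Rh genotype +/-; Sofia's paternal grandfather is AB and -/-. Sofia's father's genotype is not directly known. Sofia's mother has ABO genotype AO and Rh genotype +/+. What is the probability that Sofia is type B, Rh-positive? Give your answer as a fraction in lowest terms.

Sofia's father's ABO genotype from BO × AB: 1/4 AB, 1/4 AO, 1/4 BB, 1/4 BO.
Crossing each possibility with the mother AO and summing P(type B): 1/4·1/4 + 1/4·0 + 1/4·1/2 + 1/4·1/4 = 1/4.
Similarly for Rh via the father's Rh distribution: P(Rh+) = 1.
Independent loci: 1/4 × 1 = 1/4.

1/4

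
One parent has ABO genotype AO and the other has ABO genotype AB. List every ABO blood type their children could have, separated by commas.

A, B, AB

Gametes from AO × AB give offspring ABO genotypes AA, AB, AO, BO, i.e. phenotypes A, B, AB.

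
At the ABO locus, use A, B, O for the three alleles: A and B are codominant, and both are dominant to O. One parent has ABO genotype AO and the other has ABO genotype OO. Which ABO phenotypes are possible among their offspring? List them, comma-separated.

Gametes from AO × OO give offspring ABO genotypes AO, OO, i.e. phenotypes O, A.

O, A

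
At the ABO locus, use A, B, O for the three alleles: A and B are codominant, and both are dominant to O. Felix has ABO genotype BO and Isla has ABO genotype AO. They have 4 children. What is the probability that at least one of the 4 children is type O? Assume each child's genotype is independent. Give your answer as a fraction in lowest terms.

ABO cross BO × AO → 1/4 O, 1/4 A, 1/4 B, 1/4 AB.
So P(type O) = 1/4 per child.
P(none) = (3/4)^4 = 81/256; P(at least one) = 1 − 81/256 = 175/256.

175/256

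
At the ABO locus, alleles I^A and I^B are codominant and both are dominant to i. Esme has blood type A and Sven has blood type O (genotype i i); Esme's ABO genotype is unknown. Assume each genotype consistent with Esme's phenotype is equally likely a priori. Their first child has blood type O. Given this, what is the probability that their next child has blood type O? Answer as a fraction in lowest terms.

1/2

Possible genotypes: Esme ∈ {I^A I^A, I^A i}; Sven ∈ {i i}.
Weight each parental genotype pair by prior × P(type-O child):
  I^A i × i i: posterior weight 1; P(next child type O) = 1/2.
Weighted sum = 1/2.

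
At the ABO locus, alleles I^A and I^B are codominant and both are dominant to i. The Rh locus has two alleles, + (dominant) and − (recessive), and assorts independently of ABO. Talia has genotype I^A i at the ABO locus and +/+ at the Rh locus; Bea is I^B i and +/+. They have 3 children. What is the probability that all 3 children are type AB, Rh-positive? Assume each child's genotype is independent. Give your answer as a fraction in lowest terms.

ABO cross I^A i × I^B i → 1/4 O, 1/4 A, 1/4 B, 1/4 AB.
Rh cross +/+ × +/+ → 1 Rh+; so P(type AB, Rh-positive) = 1/4 × 1 = 1/4 per child.
All 3 independent: (1/4)^3 = 1/64.

1/64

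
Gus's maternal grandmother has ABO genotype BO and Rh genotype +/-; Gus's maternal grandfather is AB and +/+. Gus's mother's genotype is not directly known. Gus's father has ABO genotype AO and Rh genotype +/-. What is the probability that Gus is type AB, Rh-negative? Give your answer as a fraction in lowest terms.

1/32

Gus's mother's ABO genotype from BO × AB: 1/4 AB, 1/4 AO, 1/4 BB, 1/4 BO.
Crossing each possibility with the father AO and summing P(type AB): 1/4·1/4 + 1/4·0 + 1/4·1/2 + 1/4·1/4 = 1/4.
Similarly for Rh via the mother's Rh distribution: P(Rh-) = 1/8.
Independent loci: 1/4 × 1/8 = 1/32.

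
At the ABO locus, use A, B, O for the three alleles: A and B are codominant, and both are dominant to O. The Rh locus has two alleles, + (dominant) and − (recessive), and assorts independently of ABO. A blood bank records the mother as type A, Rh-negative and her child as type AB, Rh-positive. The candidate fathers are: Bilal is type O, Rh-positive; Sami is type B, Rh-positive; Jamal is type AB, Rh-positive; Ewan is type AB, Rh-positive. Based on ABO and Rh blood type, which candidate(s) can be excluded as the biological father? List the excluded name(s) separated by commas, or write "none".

Bilal

A candidate is excluded only if no genotype consistent with his phenotype could produce a type AB, Rh-positive child with a type A, Rh-negative mother.
Bilal (type O, Rh+): no genotype consistent with that phenotype can produce a type-AB Rh+ child with a type-A mother.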